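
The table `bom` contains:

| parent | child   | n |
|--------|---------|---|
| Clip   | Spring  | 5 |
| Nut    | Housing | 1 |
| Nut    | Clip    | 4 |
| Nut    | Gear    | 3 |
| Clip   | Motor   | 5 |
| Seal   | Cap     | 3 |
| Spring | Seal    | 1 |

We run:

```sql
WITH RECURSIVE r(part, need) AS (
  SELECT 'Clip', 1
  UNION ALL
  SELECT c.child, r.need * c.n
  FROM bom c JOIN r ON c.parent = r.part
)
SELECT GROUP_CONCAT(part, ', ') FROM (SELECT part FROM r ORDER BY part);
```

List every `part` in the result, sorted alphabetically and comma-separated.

Cap, Clip, Motor, Seal, Spring

Base: (Clip, need=1).
Iteration 1: components of {Clip} -> Motor = 1*5 = 5, Spring = 1*5 = 5.
Iteration 2: components of {Motor,Spring} -> Seal = 5*1 = 5.
Iteration 3: components of {Seal} -> Cap = 5*3 = 15.
Iteration 4: no further components; recursion stops.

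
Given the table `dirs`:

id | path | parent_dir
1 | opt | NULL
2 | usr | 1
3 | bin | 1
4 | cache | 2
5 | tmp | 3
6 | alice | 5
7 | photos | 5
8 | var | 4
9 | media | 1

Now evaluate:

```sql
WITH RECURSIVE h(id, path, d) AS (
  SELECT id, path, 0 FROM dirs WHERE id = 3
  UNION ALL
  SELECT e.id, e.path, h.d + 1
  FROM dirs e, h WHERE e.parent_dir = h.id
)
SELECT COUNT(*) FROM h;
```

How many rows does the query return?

Base: id=3 (bin) at d 0.
Iteration 1: rows with parent_dir in {3} -> tmp (id 5, d 1).
Iteration 2: rows with parent_dir in {5} -> alice (id 6, d 2), photos (id 7, d 2).
Iteration 3: no rows with parent_dir in {6,7}; recursion stops.
Total rows emitted: 4.

4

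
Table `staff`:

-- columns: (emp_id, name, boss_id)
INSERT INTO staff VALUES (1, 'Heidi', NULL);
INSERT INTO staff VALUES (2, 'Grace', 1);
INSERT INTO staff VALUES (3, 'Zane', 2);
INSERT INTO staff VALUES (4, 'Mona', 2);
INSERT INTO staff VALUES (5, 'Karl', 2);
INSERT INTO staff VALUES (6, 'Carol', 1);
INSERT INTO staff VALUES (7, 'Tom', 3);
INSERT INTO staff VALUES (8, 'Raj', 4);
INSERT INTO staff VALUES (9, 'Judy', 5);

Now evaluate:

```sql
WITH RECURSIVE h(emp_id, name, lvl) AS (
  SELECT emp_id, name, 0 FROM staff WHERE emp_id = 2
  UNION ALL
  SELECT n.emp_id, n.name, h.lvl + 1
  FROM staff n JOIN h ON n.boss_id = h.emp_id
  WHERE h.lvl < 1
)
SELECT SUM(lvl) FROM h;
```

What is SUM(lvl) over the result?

Base: emp_id=2 (Grace) at lvl 0.
Iteration 1: rows with boss_id in {2} -> Zane (id 3, lvl 1), Mona (id 4, lvl 1), Karl (id 5, lvl 1).
Iteration 2: lvl < 1 fails for all current rows; recursion stops.
SUM(lvl) = 0 + 1 + 1 + 1 = 3.

3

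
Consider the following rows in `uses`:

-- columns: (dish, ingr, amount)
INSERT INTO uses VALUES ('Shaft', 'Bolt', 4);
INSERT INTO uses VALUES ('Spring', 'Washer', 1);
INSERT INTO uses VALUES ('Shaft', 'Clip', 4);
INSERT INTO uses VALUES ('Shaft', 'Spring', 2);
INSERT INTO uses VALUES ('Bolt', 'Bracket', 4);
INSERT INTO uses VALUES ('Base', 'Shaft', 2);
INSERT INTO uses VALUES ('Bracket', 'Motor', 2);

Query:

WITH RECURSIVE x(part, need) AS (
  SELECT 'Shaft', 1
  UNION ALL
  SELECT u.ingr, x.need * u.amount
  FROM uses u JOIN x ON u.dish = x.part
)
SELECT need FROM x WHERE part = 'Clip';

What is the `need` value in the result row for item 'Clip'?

Base: (Shaft, need=1).
Iteration 1: components of {Shaft} -> Bolt = 1*4 = 4, Clip = 1*4 = 4, Spring = 1*2 = 2.
Iteration 2: components of {Bolt,Clip,Spring} -> Bracket = 4*4 = 16, Washer = 2*1 = 2.
Iteration 3: components of {Bracket,Washer} -> Motor = 16*2 = 32.
Iteration 4: no further components; recursion stops.

4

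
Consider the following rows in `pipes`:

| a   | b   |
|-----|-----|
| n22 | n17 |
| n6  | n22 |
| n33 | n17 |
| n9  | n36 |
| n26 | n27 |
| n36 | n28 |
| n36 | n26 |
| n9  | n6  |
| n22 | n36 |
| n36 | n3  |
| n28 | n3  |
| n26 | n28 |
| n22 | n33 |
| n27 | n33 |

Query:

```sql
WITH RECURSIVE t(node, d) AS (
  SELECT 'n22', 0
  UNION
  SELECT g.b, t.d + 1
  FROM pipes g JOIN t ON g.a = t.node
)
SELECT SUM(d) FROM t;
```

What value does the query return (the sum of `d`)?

Base: (n22, d=0).
Iteration 1: edges from {n22} -> (n17, d=1), (n33, d=1), (n36, d=1).
Iteration 2: edges from {n17,n33,n36} -> (n17, d=2), (n26, d=2), (n28, d=2), (n3, d=2).
Iteration 3: edges from {n17,n26,n28,n3} -> (n27, d=3), (n28, d=3), (n3, d=3).
Iteration 4: edges from {n27,n28,n3} -> (n3, d=4), (n33, d=4).
Iteration 5: edges from {n3,n33} -> (n17, d=5).
Iteration 6: no outgoing edges from {n17}; recursion stops.
SUM(d) = 0 + 1 + 1 + 1 + 2 + 2 + 2 + 2 + 3 + 3 + 3 + 4 + 4 + 5 = 33.

33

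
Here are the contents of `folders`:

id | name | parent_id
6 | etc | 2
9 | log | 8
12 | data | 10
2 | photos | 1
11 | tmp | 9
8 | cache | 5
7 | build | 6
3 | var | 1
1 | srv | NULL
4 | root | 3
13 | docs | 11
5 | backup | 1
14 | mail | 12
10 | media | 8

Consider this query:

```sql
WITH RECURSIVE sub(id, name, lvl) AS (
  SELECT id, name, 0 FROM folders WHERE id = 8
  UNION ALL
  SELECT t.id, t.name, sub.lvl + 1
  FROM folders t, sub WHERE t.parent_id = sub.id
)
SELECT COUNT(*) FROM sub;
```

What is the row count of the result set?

Base: id=8 (cache) at lvl 0.
Iteration 1: rows with parent_id in {8} -> log (id 9, lvl 1), media (id 10, lvl 1).
Iteration 2: rows with parent_id in {9,10} -> tmp (id 11, lvl 2), data (id 12, lvl 2).
Iteration 3: rows with parent_id in {11,12} -> docs (id 13, lvl 3), mail (id 14, lvl 3).
Iteration 4: no rows with parent_id in {13,14}; recursion stops.
Total rows emitted: 7.

7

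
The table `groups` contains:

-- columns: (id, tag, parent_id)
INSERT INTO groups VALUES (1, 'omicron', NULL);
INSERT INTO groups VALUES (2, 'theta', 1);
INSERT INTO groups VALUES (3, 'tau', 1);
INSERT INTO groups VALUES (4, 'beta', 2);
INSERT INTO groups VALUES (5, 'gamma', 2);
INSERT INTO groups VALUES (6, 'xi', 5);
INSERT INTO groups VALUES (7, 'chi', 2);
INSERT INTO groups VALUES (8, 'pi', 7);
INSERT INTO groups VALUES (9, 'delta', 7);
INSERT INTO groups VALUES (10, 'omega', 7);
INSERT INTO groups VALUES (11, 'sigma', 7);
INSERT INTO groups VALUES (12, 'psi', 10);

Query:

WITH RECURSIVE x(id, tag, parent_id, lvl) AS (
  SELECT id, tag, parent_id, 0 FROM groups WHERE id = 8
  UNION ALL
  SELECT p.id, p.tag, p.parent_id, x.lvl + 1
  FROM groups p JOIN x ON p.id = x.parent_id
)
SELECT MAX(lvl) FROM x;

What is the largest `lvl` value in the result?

3

Base: id=8 (pi), parent_id=7, lvl 0.
Iteration 1: join on id=7 -> chi (id 7, parent_id=2, lvl 1).
Iteration 2: join on id=2 -> theta (id 2, parent_id=1, lvl 2).
Iteration 3: join on id=1 -> omicron (id 1, parent_id=NULL, lvl 3).
Iteration 4: parent_id is NULL; no match; recursion stops.
lvl values: 0, 1, 2, 3; the maximum is 3.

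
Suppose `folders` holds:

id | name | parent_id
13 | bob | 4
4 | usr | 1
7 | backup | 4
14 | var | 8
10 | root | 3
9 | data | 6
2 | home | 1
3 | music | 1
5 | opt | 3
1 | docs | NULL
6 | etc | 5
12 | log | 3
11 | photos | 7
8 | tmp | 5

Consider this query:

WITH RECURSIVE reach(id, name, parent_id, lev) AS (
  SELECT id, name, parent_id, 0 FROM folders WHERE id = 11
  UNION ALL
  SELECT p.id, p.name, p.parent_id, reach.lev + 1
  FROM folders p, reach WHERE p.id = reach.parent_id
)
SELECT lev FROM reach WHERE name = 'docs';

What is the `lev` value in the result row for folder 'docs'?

3

Base: id=11 (photos), parent_id=7, lev 0.
Iteration 1: join on id=7 -> backup (id 7, parent_id=4, lev 1).
Iteration 2: join on id=4 -> usr (id 4, parent_id=1, lev 2).
Iteration 3: join on id=1 -> docs (id 1, parent_id=NULL, lev 3).
Iteration 4: parent_id is NULL; no match; recursion stops.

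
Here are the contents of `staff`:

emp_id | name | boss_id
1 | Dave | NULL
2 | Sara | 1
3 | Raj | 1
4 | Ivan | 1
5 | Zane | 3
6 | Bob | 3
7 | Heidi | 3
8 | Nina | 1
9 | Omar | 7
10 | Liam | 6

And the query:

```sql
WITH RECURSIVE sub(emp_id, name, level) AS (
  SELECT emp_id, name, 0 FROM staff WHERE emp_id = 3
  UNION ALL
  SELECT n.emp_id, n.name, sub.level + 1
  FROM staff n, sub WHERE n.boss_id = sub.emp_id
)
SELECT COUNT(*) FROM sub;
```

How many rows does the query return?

Base: emp_id=3 (Raj) at level 0.
Iteration 1: rows with boss_id in {3} -> Zane (id 5, level 1), Bob (id 6, level 1), Heidi (id 7, level 1).
Iteration 2: rows with boss_id in {5,6,7} -> Omar (id 9, level 2), Liam (id 10, level 2).
Iteration 3: no rows with boss_id in {9,10}; recursion stops.
Total rows emitted: 6.

6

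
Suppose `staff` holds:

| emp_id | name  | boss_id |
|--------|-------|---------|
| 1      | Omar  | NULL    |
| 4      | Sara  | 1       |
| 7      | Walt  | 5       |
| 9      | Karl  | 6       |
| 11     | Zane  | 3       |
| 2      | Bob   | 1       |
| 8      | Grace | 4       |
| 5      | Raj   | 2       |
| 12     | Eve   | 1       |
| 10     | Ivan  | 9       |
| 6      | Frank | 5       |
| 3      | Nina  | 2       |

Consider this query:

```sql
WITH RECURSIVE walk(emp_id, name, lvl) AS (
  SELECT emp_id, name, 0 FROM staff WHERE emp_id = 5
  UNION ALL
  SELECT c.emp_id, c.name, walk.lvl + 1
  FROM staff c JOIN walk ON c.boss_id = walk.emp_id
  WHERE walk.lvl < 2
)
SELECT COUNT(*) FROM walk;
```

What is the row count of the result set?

4

Base: emp_id=5 (Raj) at lvl 0.
Iteration 1: rows with boss_id in {5} -> Frank (id 6, lvl 1), Walt (id 7, lvl 1).
Iteration 2: rows with boss_id in {6,7} -> Karl (id 9, lvl 2).
Iteration 3: lvl < 2 fails for all current rows; recursion stops.
Total rows emitted: 4.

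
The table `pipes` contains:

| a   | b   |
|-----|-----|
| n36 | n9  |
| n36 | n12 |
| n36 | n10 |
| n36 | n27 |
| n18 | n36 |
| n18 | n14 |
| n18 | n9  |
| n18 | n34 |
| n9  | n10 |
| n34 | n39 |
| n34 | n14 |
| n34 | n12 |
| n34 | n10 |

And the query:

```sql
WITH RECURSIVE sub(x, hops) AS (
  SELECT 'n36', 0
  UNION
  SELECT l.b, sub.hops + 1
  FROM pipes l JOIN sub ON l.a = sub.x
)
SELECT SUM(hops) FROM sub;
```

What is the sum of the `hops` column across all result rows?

Base: (n36, hops=0).
Iteration 1: edges from {n36} -> (n10, hops=1), (n12, hops=1), (n27, hops=1), (n9, hops=1).
Iteration 2: edges from {n10,n12,n27,n9} -> (n10, hops=2).
Iteration 3: no outgoing edges from {n10}; recursion stops.
SUM(hops) = 0 + 1 + 1 + 1 + 1 + 2 = 6.

6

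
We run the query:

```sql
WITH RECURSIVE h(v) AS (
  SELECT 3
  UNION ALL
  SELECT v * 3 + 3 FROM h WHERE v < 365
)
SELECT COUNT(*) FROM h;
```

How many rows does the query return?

6

Base: v=3.
Iteration 1: 3 < 365 holds -> v = 3 * 3 + 3 = 12.
Iteration 2: 12 < 365 holds -> v = 12 * 3 + 3 = 39.
Iteration 3: 39 < 365 holds -> v = 39 * 3 + 3 = 120.
Iteration 4: 120 < 365 holds -> v = 120 * 3 + 3 = 363.
Iteration 5: 363 < 365 holds -> v = 363 * 3 + 3 = 1092.
Iteration 6: 1092 < 365 fails; recursion stops.
Total rows emitted: 6.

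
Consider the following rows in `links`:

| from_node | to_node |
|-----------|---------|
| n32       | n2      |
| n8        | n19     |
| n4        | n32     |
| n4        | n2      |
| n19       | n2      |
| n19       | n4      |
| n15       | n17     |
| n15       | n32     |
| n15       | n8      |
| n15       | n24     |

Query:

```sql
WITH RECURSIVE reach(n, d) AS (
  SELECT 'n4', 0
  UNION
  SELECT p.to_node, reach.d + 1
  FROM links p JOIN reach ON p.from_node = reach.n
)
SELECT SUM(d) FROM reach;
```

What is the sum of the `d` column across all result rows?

4

Base: (n4, d=0).
Iteration 1: edges from {n4} -> (n2, d=1), (n32, d=1).
Iteration 2: edges from {n2,n32} -> (n2, d=2).
Iteration 3: no outgoing edges from {n2}; recursion stops.
SUM(d) = 0 + 1 + 1 + 2 = 4.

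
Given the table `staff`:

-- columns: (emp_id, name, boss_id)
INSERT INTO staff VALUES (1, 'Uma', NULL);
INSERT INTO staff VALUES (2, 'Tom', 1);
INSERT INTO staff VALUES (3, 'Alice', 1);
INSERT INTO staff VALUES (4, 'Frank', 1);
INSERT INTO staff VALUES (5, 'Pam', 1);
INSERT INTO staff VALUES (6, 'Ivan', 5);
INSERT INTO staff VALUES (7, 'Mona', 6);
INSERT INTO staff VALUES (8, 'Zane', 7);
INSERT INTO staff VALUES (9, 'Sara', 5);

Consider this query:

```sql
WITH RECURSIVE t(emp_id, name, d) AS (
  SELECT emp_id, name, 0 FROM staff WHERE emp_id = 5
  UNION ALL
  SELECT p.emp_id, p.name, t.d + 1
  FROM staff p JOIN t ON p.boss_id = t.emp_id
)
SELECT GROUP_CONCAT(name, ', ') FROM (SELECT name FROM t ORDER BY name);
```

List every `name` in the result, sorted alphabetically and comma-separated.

Base: emp_id=5 (Pam) at d 0.
Iteration 1: rows with boss_id in {5} -> Ivan (id 6, d 1), Sara (id 9, d 1).
Iteration 2: rows with boss_id in {6,9} -> Mona (id 7, d 2).
Iteration 3: rows with boss_id in {7} -> Zane (id 8, d 3).
Iteration 4: no rows with boss_id in {8}; recursion stops.

Ivan, Mona, Pam, Sara, Zane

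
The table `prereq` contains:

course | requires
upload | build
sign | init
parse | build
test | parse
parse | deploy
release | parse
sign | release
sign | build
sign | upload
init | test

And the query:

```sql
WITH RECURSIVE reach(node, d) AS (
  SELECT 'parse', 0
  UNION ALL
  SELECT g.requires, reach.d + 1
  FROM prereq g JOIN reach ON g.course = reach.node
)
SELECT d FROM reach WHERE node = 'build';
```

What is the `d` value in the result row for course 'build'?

Base: (parse, d=0).
Iteration 1: edges from {parse} -> (build, d=1), (deploy, d=1).
Iteration 2: no outgoing edges from {build,deploy}; recursion stops.

1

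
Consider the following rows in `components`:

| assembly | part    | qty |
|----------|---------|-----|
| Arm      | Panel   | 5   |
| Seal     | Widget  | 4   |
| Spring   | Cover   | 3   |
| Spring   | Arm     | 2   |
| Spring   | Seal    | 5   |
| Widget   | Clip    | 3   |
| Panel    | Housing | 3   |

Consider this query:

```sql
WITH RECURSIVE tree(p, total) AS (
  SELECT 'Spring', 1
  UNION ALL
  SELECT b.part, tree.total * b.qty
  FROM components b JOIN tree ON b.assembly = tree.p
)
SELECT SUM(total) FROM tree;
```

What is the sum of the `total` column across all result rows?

131

Base: (Spring, total=1).
Iteration 1: components of {Spring} -> Arm = 1*2 = 2, Cover = 1*3 = 3, Seal = 1*5 = 5.
Iteration 2: components of {Arm,Cover,Seal} -> Panel = 2*5 = 10, Widget = 5*4 = 20.
Iteration 3: components of {Panel,Widget} -> Clip = 20*3 = 60, Housing = 10*3 = 30.
Iteration 4: no further components; recursion stops.
SUM(total) = 1 + 3 + 2 + 5 + 10 + 20 + 30 + 60 = 131.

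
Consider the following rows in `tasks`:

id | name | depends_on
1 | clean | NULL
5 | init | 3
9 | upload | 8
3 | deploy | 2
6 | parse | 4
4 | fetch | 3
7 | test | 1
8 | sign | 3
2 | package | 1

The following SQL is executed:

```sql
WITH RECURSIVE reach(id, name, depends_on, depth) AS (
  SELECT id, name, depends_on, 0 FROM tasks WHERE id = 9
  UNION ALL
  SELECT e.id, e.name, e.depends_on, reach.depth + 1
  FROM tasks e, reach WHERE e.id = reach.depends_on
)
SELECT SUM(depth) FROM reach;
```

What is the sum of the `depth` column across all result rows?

10

Base: id=9 (upload), depends_on=8, depth 0.
Iteration 1: join on id=8 -> sign (id 8, depends_on=3, depth 1).
Iteration 2: join on id=3 -> deploy (id 3, depends_on=2, depth 2).
Iteration 3: join on id=2 -> package (id 2, depends_on=1, depth 3).
Iteration 4: join on id=1 -> clean (id 1, depends_on=NULL, depth 4).
Iteration 5: depends_on is NULL; no match; recursion stops.
SUM(depth) = 0 + 1 + 2 + 3 + 4 = 10.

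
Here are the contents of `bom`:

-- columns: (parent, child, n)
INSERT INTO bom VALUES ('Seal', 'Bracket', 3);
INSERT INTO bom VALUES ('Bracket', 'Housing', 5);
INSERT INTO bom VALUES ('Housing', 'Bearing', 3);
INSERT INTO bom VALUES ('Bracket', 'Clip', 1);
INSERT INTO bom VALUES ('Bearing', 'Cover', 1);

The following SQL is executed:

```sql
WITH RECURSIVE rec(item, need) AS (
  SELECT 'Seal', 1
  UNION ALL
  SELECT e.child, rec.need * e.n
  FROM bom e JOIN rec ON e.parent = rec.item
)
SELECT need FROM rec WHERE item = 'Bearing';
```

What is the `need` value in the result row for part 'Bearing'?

Base: (Seal, need=1).
Iteration 1: components of {Seal} -> Bracket = 1*3 = 3.
Iteration 2: components of {Bracket} -> Clip = 3*1 = 3, Housing = 3*5 = 15.
Iteration 3: components of {Clip,Housing} -> Bearing = 15*3 = 45.
Iteration 4: components of {Bearing} -> Cover = 45*1 = 45.
Iteration 5: no further components; recursion stops.

45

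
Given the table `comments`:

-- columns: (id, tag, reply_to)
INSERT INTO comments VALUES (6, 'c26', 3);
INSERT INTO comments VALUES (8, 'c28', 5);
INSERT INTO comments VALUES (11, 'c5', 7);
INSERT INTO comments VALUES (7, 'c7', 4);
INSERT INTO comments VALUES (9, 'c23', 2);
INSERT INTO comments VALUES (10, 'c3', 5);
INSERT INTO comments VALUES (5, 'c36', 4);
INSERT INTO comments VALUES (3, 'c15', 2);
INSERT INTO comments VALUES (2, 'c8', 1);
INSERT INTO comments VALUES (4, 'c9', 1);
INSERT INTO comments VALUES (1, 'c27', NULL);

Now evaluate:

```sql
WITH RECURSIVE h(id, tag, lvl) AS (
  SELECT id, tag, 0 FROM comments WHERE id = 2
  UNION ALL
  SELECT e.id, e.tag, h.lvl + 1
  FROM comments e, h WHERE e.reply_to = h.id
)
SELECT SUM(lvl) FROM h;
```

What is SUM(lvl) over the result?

Base: id=2 (c8) at lvl 0.
Iteration 1: rows with reply_to in {2} -> c15 (id 3, lvl 1), c23 (id 9, lvl 1).
Iteration 2: rows with reply_to in {3,9} -> c26 (id 6, lvl 2).
Iteration 3: no rows with reply_to in {6}; recursion stops.
SUM(lvl) = 0 + 1 + 1 + 2 = 4.

4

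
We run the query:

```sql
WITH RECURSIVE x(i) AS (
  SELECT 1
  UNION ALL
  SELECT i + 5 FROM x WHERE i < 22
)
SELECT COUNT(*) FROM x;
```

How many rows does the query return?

Base: i=1.
Iteration 1: 1 < 22 holds -> i = 1 + 5 = 6.
Iteration 2: 6 < 22 holds -> i = 6 + 5 = 11.
Iteration 3: 11 < 22 holds -> i = 11 + 5 = 16.
Iteration 4: 16 < 22 holds -> i = 16 + 5 = 21.
Iteration 5: 21 < 22 holds -> i = 21 + 5 = 26.
Iteration 6: 26 < 22 fails; recursion stops.
Total rows emitted: 6.

6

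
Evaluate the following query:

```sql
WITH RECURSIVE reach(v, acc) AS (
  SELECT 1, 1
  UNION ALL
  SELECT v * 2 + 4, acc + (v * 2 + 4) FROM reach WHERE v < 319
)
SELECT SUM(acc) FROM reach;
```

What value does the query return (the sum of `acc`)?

Base: v=1, acc=1.
Iteration 1: 1 < 319 holds -> v = 1 * 2 + 4 = 6, acc = 1 + 6 = 7.
Iteration 2: 6 < 319 holds -> v = 6 * 2 + 4 = 16, acc = 7 + 16 = 23.
Iteration 3: 16 < 319 holds -> v = 16 * 2 + 4 = 36, acc = 23 + 36 = 59.
Iteration 4: 36 < 319 holds -> v = 36 * 2 + 4 = 76, acc = 59 + 76 = 135.
Iteration 5: 76 < 319 holds -> v = 76 * 2 + 4 = 156, acc = 135 + 156 = 291.
Iteration 6: 156 < 319 holds -> v = 156 * 2 + 4 = 316, acc = 291 + 316 = 607.
Iteration 7: 316 < 319 holds -> v = 316 * 2 + 4 = 636, acc = 607 + 636 = 1243.
Iteration 8: 636 < 319 fails; recursion stops.
SUM(acc) = 1 + 7 + 23 + 59 + 135 + 291 + 607 + 1243 = 2366.

2366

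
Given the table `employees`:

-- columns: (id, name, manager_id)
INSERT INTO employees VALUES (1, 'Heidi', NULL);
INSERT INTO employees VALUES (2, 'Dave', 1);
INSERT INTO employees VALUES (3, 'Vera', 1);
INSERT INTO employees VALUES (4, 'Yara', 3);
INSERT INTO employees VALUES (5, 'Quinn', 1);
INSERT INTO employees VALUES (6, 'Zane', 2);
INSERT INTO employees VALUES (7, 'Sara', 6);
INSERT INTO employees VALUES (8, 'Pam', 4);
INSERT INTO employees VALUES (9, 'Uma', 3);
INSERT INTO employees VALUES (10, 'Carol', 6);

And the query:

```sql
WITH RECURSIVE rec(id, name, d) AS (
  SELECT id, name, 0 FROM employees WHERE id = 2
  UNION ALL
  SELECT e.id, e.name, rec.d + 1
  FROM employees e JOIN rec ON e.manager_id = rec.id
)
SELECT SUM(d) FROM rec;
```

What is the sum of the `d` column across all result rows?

Base: id=2 (Dave) at d 0.
Iteration 1: rows with manager_id in {2} -> Zane (id 6, d 1).
Iteration 2: rows with manager_id in {6} -> Sara (id 7, d 2), Carol (id 10, d 2).
Iteration 3: no rows with manager_id in {7,10}; recursion stops.
SUM(d) = 0 + 1 + 2 + 2 = 5.

5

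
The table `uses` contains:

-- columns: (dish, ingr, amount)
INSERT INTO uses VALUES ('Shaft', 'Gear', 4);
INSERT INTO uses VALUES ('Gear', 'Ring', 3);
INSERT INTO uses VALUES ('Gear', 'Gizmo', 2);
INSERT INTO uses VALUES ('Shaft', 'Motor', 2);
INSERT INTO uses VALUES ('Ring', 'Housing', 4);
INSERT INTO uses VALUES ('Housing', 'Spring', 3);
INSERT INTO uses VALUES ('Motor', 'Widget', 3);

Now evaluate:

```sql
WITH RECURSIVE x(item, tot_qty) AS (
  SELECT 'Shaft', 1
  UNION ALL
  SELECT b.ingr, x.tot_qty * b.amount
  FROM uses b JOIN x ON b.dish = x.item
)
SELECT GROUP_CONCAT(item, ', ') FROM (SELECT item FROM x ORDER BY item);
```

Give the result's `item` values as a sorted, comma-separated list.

Gear, Gizmo, Housing, Motor, Ring, Shaft, Spring, Widget

Base: (Shaft, tot_qty=1).
Iteration 1: components of {Shaft} -> Gear = 1*4 = 4, Motor = 1*2 = 2.
Iteration 2: components of {Gear,Motor} -> Gizmo = 4*2 = 8, Ring = 4*3 = 12, Widget = 2*3 = 6.
Iteration 3: components of {Gizmo,Ring,Widget} -> Housing = 12*4 = 48.
Iteration 4: components of {Housing} -> Spring = 48*3 = 144.
Iteration 5: no further components; recursion stops.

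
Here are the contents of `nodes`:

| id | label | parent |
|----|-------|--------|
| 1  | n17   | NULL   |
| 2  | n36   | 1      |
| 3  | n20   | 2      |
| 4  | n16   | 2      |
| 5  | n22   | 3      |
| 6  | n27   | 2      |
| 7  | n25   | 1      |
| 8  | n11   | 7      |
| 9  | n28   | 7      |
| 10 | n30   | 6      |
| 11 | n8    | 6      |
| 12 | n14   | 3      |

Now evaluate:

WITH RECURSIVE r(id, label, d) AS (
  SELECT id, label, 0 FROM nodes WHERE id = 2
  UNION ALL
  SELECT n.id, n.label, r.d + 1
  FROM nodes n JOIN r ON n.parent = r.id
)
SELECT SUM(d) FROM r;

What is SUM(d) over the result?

11

Base: id=2 (n36) at d 0.
Iteration 1: rows with parent in {2} -> n20 (id 3, d 1), n16 (id 4, d 1), n27 (id 6, d 1).
Iteration 2: rows with parent in {3,4,6} -> n22 (id 5, d 2), n30 (id 10, d 2), n8 (id 11, d 2), n14 (id 12, d 2).
Iteration 3: no rows with parent in {5,10,11,12}; recursion stops.
SUM(d) = 0 + 1 + 1 + 1 + 2 + 2 + 2 + 2 = 11.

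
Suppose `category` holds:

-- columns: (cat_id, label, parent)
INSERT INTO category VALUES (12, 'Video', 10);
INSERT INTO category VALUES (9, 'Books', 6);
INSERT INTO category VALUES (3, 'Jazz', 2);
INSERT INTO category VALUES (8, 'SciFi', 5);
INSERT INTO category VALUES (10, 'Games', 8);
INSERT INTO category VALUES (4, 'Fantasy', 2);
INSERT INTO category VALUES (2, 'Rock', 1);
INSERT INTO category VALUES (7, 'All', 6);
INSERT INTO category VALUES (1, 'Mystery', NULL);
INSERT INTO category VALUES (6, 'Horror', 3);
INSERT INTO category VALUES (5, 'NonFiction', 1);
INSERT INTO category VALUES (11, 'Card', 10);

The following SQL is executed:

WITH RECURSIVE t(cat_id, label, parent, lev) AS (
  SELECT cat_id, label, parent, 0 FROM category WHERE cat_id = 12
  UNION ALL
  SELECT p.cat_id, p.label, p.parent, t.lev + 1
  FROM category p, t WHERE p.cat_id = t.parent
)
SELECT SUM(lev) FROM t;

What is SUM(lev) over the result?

10

Base: cat_id=12 (Video), parent=10, lev 0.
Iteration 1: join on cat_id=10 -> Games (id 10, parent=8, lev 1).
Iteration 2: join on cat_id=8 -> SciFi (id 8, parent=5, lev 2).
Iteration 3: join on cat_id=5 -> NonFiction (id 5, parent=1, lev 3).
Iteration 4: join on cat_id=1 -> Mystery (id 1, parent=NULL, lev 4).
Iteration 5: parent is NULL; no match; recursion stops.
SUM(lev) = 0 + 1 + 2 + 3 + 4 = 10.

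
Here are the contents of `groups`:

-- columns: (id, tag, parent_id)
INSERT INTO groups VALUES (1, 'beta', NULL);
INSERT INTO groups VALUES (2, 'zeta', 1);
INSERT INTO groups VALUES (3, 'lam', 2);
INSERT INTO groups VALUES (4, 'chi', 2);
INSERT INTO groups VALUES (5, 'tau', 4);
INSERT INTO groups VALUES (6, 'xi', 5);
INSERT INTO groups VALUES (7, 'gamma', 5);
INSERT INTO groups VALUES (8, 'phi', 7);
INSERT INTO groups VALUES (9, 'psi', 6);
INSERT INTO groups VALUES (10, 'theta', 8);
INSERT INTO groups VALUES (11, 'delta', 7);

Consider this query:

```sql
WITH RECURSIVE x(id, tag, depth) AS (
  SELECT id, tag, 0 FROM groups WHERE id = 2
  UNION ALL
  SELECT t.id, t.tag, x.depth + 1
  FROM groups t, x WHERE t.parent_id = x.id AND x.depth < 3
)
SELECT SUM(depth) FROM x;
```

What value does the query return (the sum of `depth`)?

10

Base: id=2 (zeta) at depth 0.
Iteration 1: rows with parent_id in {2} -> lam (id 3, depth 1), chi (id 4, depth 1).
Iteration 2: rows with parent_id in {3,4} -> tau (id 5, depth 2).
Iteration 3: rows with parent_id in {5} -> xi (id 6, depth 3), gamma (id 7, depth 3).
Iteration 4: depth < 3 fails for all current rows; recursion stops.
SUM(depth) = 0 + 1 + 1 + 2 + 3 + 3 = 10.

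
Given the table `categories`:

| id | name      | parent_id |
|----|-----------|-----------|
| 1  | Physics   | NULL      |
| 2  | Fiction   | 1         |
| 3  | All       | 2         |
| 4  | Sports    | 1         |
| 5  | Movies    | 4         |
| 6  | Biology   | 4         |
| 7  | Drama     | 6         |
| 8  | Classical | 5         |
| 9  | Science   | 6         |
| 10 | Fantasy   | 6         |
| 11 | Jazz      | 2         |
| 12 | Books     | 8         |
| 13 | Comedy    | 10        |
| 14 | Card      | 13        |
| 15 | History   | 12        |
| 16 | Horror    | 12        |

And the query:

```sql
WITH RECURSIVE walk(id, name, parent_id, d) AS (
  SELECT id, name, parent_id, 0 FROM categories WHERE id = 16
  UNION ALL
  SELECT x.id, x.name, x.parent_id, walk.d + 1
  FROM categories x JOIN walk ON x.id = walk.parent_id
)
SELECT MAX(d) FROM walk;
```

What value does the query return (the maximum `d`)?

Base: id=16 (Horror), parent_id=12, d 0.
Iteration 1: join on id=12 -> Books (id 12, parent_id=8, d 1).
Iteration 2: join on id=8 -> Classical (id 8, parent_id=5, d 2).
Iteration 3: join on id=5 -> Movies (id 5, parent_id=4, d 3).
Iteration 4: join on id=4 -> Sports (id 4, parent_id=1, d 4).
Iteration 5: join on id=1 -> Physics (id 1, parent_id=NULL, d 5).
Iteration 6: parent_id is NULL; no match; recursion stops.
d values: 0, 1, 2, 3, 4, 5; the maximum is 5.

5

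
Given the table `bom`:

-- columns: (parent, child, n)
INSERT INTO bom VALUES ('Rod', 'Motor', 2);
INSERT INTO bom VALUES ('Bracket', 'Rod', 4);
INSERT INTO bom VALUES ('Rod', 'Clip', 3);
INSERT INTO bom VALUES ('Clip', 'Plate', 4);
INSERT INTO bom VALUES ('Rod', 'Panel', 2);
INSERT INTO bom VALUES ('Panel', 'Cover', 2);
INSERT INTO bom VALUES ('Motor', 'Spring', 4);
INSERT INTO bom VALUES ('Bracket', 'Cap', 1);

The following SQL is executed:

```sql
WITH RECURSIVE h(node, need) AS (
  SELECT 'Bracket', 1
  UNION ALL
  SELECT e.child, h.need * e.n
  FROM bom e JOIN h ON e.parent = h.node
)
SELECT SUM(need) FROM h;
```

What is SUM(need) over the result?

130

Base: (Bracket, need=1).
Iteration 1: components of {Bracket} -> Cap = 1*1 = 1, Rod = 1*4 = 4.
Iteration 2: components of {Cap,Rod} -> Clip = 4*3 = 12, Motor = 4*2 = 8, Panel = 4*2 = 8.
Iteration 3: components of {Clip,Motor,Panel} -> Cover = 8*2 = 16, Plate = 12*4 = 48, Spring = 8*4 = 32.
Iteration 4: no further components; recursion stops.
SUM(need) = 1 + 1 + 4 + 12 + 8 + 8 + 48 + 32 + 16 = 130.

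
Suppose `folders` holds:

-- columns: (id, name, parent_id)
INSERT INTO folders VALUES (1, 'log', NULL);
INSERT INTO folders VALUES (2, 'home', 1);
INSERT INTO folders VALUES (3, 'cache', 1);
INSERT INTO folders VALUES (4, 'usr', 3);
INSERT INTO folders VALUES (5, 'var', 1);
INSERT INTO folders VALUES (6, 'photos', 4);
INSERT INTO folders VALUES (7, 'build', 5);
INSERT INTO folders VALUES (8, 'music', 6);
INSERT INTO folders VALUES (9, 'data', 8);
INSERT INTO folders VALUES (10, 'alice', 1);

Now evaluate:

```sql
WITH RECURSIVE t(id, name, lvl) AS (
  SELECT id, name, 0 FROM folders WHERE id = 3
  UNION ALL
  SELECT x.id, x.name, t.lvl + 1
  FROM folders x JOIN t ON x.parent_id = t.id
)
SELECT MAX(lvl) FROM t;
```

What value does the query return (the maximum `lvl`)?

4

Base: id=3 (cache) at lvl 0.
Iteration 1: rows with parent_id in {3} -> usr (id 4, lvl 1).
Iteration 2: rows with parent_id in {4} -> photos (id 6, lvl 2).
Iteration 3: rows with parent_id in {6} -> music (id 8, lvl 3).
Iteration 4: rows with parent_id in {8} -> data (id 9, lvl 4).
Iteration 5: no rows with parent_id in {9}; recursion stops.
lvl values: 0, 1, 2, 3, 4; the maximum is 4.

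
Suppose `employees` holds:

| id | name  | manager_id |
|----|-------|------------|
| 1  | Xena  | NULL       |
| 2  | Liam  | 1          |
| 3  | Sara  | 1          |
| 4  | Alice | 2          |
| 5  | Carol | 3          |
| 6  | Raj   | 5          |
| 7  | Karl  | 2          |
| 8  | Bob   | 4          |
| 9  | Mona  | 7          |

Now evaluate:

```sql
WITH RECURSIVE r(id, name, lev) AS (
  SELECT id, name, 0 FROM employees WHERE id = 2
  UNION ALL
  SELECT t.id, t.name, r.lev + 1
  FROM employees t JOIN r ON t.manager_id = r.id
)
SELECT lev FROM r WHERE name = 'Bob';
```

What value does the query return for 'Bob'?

Base: id=2 (Liam) at lev 0.
Iteration 1: rows with manager_id in {2} -> Alice (id 4, lev 1), Karl (id 7, lev 1).
Iteration 2: rows with manager_id in {4,7} -> Bob (id 8, lev 2), Mona (id 9, lev 2).
Iteration 3: no rows with manager_id in {8,9}; recursion stops.

2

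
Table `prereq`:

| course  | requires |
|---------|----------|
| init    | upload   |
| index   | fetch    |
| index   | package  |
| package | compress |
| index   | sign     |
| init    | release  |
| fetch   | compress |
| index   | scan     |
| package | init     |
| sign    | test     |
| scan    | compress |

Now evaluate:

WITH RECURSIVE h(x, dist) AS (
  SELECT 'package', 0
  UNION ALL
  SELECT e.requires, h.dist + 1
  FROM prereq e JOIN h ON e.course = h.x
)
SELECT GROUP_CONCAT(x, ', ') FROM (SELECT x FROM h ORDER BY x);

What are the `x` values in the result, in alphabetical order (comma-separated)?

compress, init, package, release, upload

Base: (package, dist=0).
Iteration 1: edges from {package} -> (compress, dist=1), (init, dist=1).
Iteration 2: edges from {compress,init} -> (release, dist=2), (upload, dist=2).
Iteration 3: no outgoing edges from {release,upload}; recursion stops.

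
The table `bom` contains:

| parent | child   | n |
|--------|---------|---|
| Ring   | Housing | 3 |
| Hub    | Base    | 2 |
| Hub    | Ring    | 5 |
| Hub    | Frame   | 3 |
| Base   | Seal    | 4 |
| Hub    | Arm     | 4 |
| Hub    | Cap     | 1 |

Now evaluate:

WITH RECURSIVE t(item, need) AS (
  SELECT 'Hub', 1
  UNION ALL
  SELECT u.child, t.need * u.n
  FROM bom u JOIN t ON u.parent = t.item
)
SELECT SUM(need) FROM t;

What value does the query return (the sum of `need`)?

39

Base: (Hub, need=1).
Iteration 1: components of {Hub} -> Arm = 1*4 = 4, Base = 1*2 = 2, Cap = 1*1 = 1, Frame = 1*3 = 3, Ring = 1*5 = 5.
Iteration 2: components of {Arm,Base,Cap,Frame,Ring} -> Housing = 5*3 = 15, Seal = 2*4 = 8.
Iteration 3: no further components; recursion stops.
SUM(need) = 1 + 4 + 2 + 1 + 3 + 5 + 8 + 15 = 39.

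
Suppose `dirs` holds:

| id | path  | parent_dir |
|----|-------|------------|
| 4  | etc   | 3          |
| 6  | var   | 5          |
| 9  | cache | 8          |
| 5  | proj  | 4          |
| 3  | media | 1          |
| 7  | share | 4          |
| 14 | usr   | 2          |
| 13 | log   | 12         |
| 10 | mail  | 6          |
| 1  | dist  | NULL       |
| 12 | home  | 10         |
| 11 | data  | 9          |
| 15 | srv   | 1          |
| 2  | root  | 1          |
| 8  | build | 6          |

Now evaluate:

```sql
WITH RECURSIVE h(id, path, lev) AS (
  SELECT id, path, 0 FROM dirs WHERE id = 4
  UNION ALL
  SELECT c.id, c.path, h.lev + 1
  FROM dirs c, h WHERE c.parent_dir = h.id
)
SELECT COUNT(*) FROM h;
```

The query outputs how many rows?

10

Base: id=4 (etc) at lev 0.
Iteration 1: rows with parent_dir in {4} -> proj (id 5, lev 1), share (id 7, lev 1).
Iteration 2: rows with parent_dir in {5,7} -> var (id 6, lev 2).
Iteration 3: rows with parent_dir in {6} -> build (id 8, lev 3), mail (id 10, lev 3).
Iteration 4: rows with parent_dir in {8,10} -> cache (id 9, lev 4), home (id 12, lev 4).
Iteration 5: rows with parent_dir in {9,12} -> data (id 11, lev 5), log (id 13, lev 5).
Iteration 6: no rows with parent_dir in {11,13}; recursion stops.
Total rows emitted: 10.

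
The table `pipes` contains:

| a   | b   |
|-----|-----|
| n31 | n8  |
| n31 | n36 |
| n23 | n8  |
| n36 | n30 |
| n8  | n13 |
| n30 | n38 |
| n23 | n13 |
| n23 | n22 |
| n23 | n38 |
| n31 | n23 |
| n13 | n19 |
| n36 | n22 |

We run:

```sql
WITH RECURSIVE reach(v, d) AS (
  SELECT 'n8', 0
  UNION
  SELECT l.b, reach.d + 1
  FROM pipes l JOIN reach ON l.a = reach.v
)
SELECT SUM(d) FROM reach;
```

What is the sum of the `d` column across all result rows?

3

Base: (n8, d=0).
Iteration 1: edges from {n8} -> (n13, d=1).
Iteration 2: edges from {n13} -> (n19, d=2).
Iteration 3: no outgoing edges from {n19}; recursion stops.
SUM(d) = 0 + 1 + 2 = 3.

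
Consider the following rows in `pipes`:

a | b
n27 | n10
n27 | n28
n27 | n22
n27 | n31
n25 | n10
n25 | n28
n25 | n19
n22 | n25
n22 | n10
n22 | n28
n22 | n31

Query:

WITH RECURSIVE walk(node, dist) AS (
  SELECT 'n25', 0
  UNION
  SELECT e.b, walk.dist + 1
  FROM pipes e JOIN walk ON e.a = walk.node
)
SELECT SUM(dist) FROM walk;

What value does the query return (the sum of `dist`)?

3

Base: (n25, dist=0).
Iteration 1: edges from {n25} -> (n10, dist=1), (n19, dist=1), (n28, dist=1).
Iteration 2: no outgoing edges from {n10,n19,n28}; recursion stops.
SUM(dist) = 0 + 1 + 1 + 1 = 3.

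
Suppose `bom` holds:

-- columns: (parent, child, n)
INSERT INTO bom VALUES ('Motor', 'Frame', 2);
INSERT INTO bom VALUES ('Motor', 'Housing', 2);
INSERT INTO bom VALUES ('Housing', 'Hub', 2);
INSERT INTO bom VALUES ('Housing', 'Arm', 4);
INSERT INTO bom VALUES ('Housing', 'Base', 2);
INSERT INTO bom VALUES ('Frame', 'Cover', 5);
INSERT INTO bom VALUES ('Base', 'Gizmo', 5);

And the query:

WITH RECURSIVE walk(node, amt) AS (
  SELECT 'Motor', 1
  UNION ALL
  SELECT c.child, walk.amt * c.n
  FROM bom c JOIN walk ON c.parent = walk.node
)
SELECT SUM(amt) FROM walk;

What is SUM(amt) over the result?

51

Base: (Motor, amt=1).
Iteration 1: components of {Motor} -> Frame = 1*2 = 2, Housing = 1*2 = 2.
Iteration 2: components of {Frame,Housing} -> Arm = 2*4 = 8, Base = 2*2 = 4, Cover = 2*5 = 10, Hub = 2*2 = 4.
Iteration 3: components of {Arm,Base,Cover,Hub} -> Gizmo = 4*5 = 20.
Iteration 4: no further components; recursion stops.
SUM(amt) = 1 + 2 + 2 + 10 + 4 + 8 + 4 + 20 = 51.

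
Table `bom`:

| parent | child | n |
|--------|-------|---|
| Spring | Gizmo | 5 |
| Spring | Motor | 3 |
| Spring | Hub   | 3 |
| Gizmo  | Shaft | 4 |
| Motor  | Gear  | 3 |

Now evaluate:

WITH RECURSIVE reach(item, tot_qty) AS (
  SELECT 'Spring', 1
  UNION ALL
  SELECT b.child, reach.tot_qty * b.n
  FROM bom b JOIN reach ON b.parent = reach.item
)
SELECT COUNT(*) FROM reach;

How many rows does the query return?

6

Base: (Spring, tot_qty=1).
Iteration 1: components of {Spring} -> Gizmo = 1*5 = 5, Hub = 1*3 = 3, Motor = 1*3 = 3.
Iteration 2: components of {Gizmo,Hub,Motor} -> Gear = 3*3 = 9, Shaft = 5*4 = 20.
Iteration 3: no further components; recursion stops.
Total rows emitted: 6.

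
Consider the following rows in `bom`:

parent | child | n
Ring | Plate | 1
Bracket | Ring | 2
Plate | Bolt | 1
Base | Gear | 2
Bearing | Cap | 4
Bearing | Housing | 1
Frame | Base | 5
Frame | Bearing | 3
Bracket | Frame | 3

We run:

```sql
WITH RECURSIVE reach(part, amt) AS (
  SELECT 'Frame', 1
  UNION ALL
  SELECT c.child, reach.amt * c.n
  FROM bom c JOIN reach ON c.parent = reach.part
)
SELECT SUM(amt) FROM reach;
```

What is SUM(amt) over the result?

34

Base: (Frame, amt=1).
Iteration 1: components of {Frame} -> Base = 1*5 = 5, Bearing = 1*3 = 3.
Iteration 2: components of {Base,Bearing} -> Cap = 3*4 = 12, Gear = 5*2 = 10, Housing = 3*1 = 3.
Iteration 3: no further components; recursion stops.
SUM(amt) = 1 + 3 + 5 + 3 + 12 + 10 = 34.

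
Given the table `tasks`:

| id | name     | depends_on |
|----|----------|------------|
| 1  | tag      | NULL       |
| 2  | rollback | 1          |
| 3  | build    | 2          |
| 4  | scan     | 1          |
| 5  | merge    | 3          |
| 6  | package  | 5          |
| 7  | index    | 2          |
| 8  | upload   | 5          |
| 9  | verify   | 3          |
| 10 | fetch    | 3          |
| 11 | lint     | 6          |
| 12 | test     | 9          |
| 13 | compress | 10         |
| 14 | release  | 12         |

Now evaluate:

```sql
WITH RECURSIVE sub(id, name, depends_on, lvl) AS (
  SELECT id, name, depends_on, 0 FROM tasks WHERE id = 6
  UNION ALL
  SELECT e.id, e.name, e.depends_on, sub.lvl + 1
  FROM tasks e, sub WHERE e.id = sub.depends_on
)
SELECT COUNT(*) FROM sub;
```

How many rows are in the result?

Base: id=6 (package), depends_on=5, lvl 0.
Iteration 1: join on id=5 -> merge (id 5, depends_on=3, lvl 1).
Iteration 2: join on id=3 -> build (id 3, depends_on=2, lvl 2).
Iteration 3: join on id=2 -> rollback (id 2, depends_on=1, lvl 3).
Iteration 4: join on id=1 -> tag (id 1, depends_on=NULL, lvl 4).
Iteration 5: depends_on is NULL; no match; recursion stops.
Total rows emitted: 5.

5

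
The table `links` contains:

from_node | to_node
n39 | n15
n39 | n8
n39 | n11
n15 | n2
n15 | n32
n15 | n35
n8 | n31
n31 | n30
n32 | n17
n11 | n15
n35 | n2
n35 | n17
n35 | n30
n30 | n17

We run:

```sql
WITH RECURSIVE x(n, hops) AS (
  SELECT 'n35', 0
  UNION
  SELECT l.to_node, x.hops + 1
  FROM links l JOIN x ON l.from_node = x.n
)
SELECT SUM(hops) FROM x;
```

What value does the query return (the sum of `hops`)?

Base: (n35, hops=0).
Iteration 1: edges from {n35} -> (n17, hops=1), (n2, hops=1), (n30, hops=1).
Iteration 2: edges from {n17,n2,n30} -> (n17, hops=2).
Iteration 3: no outgoing edges from {n17}; recursion stops.
SUM(hops) = 0 + 1 + 1 + 1 + 2 = 5.

5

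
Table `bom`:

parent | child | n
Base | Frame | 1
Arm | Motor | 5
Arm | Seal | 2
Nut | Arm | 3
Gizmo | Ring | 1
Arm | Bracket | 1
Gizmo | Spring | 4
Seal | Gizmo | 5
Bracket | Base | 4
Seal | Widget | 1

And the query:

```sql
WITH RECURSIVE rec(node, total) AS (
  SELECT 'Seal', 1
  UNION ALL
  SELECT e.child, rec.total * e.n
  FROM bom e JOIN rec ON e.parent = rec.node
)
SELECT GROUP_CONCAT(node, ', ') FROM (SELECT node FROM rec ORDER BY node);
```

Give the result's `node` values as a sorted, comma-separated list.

Base: (Seal, total=1).
Iteration 1: components of {Seal} -> Gizmo = 1*5 = 5, Widget = 1*1 = 1.
Iteration 2: components of {Gizmo,Widget} -> Ring = 5*1 = 5, Spring = 5*4 = 20.
Iteration 3: no further components; recursion stops.

Gizmo, Ring, Seal, Spring, Widget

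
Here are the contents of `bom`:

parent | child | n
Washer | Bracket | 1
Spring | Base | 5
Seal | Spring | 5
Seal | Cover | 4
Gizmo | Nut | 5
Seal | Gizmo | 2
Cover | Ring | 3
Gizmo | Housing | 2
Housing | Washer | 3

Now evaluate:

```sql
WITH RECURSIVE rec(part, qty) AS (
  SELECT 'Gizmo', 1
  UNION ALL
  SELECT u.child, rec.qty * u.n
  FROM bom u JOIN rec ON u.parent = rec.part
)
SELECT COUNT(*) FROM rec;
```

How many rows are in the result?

Base: (Gizmo, qty=1).
Iteration 1: components of {Gizmo} -> Housing = 1*2 = 2, Nut = 1*5 = 5.
Iteration 2: components of {Housing,Nut} -> Washer = 2*3 = 6.
Iteration 3: components of {Washer} -> Bracket = 6*1 = 6.
Iteration 4: no further components; recursion stops.
Total rows emitted: 5.

5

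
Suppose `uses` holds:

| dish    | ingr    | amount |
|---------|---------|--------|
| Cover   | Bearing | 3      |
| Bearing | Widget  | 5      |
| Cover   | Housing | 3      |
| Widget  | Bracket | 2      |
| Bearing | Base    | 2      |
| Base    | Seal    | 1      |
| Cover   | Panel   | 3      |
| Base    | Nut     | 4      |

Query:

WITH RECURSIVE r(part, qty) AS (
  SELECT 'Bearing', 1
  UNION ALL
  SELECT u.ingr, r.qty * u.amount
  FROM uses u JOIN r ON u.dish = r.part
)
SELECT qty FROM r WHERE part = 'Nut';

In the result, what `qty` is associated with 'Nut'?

Base: (Bearing, qty=1).
Iteration 1: components of {Bearing} -> Base = 1*2 = 2, Widget = 1*5 = 5.
Iteration 2: components of {Base,Widget} -> Bracket = 5*2 = 10, Nut = 2*4 = 8, Seal = 2*1 = 2.
Iteration 3: no further components; recursion stops.

8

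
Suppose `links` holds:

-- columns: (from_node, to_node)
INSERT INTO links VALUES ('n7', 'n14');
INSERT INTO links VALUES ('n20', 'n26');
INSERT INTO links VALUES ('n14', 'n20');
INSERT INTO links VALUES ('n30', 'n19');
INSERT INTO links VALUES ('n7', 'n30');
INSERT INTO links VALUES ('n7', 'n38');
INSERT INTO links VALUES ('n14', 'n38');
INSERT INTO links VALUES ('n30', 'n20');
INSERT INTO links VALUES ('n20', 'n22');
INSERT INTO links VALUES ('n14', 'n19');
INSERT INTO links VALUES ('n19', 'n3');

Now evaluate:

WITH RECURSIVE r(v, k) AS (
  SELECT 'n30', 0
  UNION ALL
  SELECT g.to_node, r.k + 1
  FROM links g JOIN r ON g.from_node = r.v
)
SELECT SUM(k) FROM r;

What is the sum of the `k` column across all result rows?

8

Base: (n30, k=0).
Iteration 1: edges from {n30} -> (n19, k=1), (n20, k=1).
Iteration 2: edges from {n19,n20} -> (n22, k=2), (n26, k=2), (n3, k=2).
Iteration 3: no outgoing edges from {n22,n26,n3}; recursion stops.
SUM(k) = 0 + 1 + 1 + 2 + 2 + 2 = 8.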